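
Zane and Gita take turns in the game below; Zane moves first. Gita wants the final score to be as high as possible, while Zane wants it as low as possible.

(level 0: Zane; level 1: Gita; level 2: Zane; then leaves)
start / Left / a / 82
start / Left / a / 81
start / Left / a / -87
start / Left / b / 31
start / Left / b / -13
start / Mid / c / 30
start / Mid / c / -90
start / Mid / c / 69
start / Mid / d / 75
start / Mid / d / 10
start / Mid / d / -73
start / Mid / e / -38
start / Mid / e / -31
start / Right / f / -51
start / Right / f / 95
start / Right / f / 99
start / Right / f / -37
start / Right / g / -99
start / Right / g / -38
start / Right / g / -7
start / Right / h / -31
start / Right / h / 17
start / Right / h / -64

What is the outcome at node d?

-73

d (Zane): min(75, 10, -73) = -73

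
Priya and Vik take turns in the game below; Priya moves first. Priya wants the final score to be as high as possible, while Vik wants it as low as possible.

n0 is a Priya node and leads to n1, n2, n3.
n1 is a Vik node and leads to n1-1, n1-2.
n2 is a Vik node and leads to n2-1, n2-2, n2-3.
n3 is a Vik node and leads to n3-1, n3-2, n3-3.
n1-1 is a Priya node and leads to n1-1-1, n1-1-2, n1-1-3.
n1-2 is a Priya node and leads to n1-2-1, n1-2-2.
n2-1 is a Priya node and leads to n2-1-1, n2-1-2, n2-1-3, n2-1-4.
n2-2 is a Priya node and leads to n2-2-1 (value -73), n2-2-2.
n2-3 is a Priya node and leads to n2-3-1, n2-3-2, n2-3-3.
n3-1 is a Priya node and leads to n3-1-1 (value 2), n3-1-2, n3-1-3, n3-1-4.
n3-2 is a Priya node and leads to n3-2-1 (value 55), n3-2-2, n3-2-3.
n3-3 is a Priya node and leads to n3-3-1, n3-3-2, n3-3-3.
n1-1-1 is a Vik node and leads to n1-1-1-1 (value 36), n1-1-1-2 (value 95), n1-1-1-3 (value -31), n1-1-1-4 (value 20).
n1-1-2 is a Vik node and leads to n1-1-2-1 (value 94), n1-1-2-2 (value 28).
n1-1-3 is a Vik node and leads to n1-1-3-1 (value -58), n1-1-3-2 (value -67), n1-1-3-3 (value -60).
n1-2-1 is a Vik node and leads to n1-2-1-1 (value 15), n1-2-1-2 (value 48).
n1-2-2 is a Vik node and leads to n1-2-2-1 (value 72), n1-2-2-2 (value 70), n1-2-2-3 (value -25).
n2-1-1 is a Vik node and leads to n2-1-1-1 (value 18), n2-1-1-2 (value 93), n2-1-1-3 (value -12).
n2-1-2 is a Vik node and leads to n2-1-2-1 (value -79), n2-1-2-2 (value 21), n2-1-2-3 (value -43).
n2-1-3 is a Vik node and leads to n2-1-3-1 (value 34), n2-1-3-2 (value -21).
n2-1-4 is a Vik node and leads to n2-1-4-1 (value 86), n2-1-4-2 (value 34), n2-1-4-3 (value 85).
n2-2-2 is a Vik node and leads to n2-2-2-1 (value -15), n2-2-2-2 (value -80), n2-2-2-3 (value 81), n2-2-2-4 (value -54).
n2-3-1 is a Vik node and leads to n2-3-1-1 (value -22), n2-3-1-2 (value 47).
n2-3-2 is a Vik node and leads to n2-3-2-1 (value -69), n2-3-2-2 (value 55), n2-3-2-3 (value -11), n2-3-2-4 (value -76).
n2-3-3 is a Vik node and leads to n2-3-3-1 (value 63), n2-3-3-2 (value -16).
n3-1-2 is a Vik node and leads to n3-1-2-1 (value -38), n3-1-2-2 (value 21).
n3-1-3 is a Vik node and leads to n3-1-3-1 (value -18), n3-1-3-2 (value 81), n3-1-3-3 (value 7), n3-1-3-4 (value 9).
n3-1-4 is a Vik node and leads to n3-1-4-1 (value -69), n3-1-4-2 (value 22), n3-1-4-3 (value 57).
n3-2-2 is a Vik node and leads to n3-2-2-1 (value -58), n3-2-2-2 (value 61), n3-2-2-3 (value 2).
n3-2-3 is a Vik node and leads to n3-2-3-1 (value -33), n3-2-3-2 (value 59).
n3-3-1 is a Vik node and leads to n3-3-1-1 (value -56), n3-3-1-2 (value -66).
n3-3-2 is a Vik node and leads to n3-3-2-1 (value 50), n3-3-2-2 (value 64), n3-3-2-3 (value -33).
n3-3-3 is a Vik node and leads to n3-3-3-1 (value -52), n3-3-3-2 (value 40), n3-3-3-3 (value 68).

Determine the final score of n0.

n1-1-1 (Vik): min(36, 95, -31, 20) = -31
n1-1-2 (Vik): min(94, 28) = 28
n1-1-3 (Vik): min(-58, -67, -60) = -67
n1-1 (Priya): max(-31, 28, -67) = 28
n1-2-1 (Vik): min(15, 48) = 15
n1-2-2 (Vik): min(72, 70, -25) = -25
n1-2 (Priya): max(15, -25) = 15
n1 (Vik): min(28, 15) = 15
n2-1-1 (Vik): min(18, 93, -12) = -12
n2-1-2 (Vik): min(-79, 21, -43) = -79
n2-1-3 (Vik): min(34, -21) = -21
n2-1-4 (Vik): min(86, 34, 85) = 34
n2-1 (Priya): max(-12, -79, -21, 34) = 34
n2-2-2 (Vik): min(-15, -80, 81, -54) = -80
n2-2 (Priya): max(-73, -80) = -73
n2-3-1 (Vik): min(-22, 47) = -22
n2-3-2 (Vik): min(-69, 55, -11, -76) = -76
n2-3-3 (Vik): min(63, -16) = -16
n2-3 (Priya): max(-22, -76, -16) = -16
n2 (Vik): min(34, -73, -16) = -73
n3-1-2 (Vik): min(-38, 21) = -38
n3-1-3 (Vik): min(-18, 81, 7, 9) = -18
n3-1-4 (Vik): min(-69, 22, 57) = -69
n3-1 (Priya): max(2, -38, -18, -69) = 2
n3-2-2 (Vik): min(-58, 61, 2) = -58
n3-2-3 (Vik): min(-33, 59) = -33
n3-2 (Priya): max(55, -58, -33) = 55
n3-3-1 (Vik): min(-56, -66) = -66
n3-3-2 (Vik): min(50, 64, -33) = -33
n3-3-3 (Vik): min(-52, 40, 68) = -52
n3-3 (Priya): max(-66, -33, -52) = -33
n3 (Vik): min(2, 55, -33) = -33
n0 (Priya): max(15, -73, -33) = 15

15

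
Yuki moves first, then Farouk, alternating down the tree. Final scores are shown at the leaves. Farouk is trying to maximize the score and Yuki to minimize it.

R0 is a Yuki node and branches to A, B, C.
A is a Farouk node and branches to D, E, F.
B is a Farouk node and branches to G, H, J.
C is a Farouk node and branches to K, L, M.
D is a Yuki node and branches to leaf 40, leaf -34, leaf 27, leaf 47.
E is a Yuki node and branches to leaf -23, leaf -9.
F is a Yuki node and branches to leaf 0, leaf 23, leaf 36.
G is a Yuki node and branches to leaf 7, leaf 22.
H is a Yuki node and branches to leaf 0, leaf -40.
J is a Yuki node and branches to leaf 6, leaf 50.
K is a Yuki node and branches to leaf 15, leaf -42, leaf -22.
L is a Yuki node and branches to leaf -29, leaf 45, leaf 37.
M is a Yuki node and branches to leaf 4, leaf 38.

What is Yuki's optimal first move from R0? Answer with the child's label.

D (Yuki): min(40, -34, 27, 47) = -34
E (Yuki): min(-23, -9) = -23
F (Yuki): min(0, 23, 36) = 0
A (Farouk): max(-34, -23, 0) = 0
G (Yuki): min(7, 22) = 7
H (Yuki): min(0, -40) = -40
J (Yuki): min(6, 50) = 6
B (Farouk): max(7, -40, 6) = 7
K (Yuki): min(15, -42, -22) = -42
L (Yuki): min(-29, 45, 37) = -29
M (Yuki): min(4, 38) = 4
C (Farouk): max(-42, -29, 4) = 4
R0 (Yuki): min(0, 7, 4) = 0
Yuki at R0 wants the lowest of {A=0, B=7, C=4}, so chooses A.

A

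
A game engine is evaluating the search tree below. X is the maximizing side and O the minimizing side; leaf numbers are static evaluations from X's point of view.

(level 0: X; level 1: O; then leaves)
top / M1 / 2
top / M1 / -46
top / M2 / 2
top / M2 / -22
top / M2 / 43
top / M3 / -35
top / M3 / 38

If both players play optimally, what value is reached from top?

-22

M1 (O): min(2, -46) = -46
M2 (O): min(2, -22, 43) = -22
M3 (O): min(-35, 38) = -35
top (X): max(-46, -22, -35) = -22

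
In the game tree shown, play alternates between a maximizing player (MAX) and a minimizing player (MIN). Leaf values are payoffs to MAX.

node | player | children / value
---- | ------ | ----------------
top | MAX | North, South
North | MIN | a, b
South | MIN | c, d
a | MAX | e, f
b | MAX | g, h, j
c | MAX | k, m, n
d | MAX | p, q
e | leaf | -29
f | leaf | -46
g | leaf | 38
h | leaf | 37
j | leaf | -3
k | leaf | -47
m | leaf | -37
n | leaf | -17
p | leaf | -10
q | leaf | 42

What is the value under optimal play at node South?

c (MAX): max(-47, -37, -17) = -17
d (MAX): max(-10, 42) = 42
South (MIN): min(-17, 42) = -17

-17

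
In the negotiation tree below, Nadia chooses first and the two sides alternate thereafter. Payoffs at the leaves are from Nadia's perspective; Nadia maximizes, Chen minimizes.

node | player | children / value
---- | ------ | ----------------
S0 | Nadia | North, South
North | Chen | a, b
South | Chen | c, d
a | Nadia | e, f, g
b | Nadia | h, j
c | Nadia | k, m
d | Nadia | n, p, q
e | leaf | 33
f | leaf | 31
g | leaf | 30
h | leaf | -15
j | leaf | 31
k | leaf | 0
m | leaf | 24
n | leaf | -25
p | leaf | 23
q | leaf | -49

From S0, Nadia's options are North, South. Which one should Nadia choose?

a (Nadia): max(33, 31, 30) = 33
b (Nadia): max(-15, 31) = 31
North (Chen): min(33, 31) = 31
c (Nadia): max(0, 24) = 24
d (Nadia): max(-25, 23, -49) = 23
South (Chen): min(24, 23) = 23
S0 (Nadia): max(31, 23) = 31
Nadia at S0 wants the highest of {North=31, South=23}, so chooses North.

North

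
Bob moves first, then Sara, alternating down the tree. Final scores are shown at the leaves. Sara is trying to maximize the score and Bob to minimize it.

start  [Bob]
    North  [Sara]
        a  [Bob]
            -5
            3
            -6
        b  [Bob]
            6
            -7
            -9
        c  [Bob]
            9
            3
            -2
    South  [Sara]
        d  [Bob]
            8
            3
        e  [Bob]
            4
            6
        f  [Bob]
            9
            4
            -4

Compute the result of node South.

4

d (Bob): min(8, 3) = 3
e (Bob): min(4, 6) = 4
f (Bob): min(9, 4, -4) = -4
South (Sara): max(3, 4, -4) = 4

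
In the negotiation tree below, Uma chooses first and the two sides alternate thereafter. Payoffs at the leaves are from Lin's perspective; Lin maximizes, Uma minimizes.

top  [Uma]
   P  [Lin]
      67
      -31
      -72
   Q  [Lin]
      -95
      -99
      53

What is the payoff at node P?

67

P (Lin): max(67, -31, -72) = 67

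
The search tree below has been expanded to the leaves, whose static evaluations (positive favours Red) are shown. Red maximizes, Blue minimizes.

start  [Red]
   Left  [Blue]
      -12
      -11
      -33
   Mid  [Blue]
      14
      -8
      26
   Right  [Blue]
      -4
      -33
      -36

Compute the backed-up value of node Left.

-33

Left (Blue): min(-12, -11, -33) = -33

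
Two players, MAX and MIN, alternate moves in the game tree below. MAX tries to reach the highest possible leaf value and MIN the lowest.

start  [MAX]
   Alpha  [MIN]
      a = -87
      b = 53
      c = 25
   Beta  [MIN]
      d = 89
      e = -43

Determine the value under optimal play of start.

Alpha (MIN): min(-87, 53, 25) = -87
Beta (MIN): min(89, -43) = -43
start (MAX): max(-87, -43) = -43

-43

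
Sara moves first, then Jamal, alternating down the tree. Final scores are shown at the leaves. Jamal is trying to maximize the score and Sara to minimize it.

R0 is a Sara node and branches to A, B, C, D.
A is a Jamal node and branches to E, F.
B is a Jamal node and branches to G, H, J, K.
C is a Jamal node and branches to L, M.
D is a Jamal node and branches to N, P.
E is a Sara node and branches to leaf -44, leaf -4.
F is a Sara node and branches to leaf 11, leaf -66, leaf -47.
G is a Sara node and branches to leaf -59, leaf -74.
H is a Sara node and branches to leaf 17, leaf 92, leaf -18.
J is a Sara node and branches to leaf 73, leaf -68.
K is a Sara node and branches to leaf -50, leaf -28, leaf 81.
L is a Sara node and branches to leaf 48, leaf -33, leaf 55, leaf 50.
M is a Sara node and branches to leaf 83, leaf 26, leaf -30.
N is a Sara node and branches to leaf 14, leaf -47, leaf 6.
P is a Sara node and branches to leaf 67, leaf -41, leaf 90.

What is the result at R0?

E (Sara): min(-44, -4) = -44
F (Sara): min(11, -66, -47) = -66
A (Jamal): max(-44, -66) = -44
G (Sara): min(-59, -74) = -74
H (Sara): min(17, 92, -18) = -18
J (Sara): min(73, -68) = -68
K (Sara): min(-50, -28, 81) = -50
B (Jamal): max(-74, -18, -68, -50) = -18
L (Sara): min(48, -33, 55, 50) = -33
M (Sara): min(83, 26, -30) = -30
C (Jamal): max(-33, -30) = -30
N (Sara): min(14, -47, 6) = -47
P (Sara): min(67, -41, 90) = -41
D (Jamal): max(-47, -41) = -41
R0 (Sara): min(-44, -18, -30, -41) = -44

-44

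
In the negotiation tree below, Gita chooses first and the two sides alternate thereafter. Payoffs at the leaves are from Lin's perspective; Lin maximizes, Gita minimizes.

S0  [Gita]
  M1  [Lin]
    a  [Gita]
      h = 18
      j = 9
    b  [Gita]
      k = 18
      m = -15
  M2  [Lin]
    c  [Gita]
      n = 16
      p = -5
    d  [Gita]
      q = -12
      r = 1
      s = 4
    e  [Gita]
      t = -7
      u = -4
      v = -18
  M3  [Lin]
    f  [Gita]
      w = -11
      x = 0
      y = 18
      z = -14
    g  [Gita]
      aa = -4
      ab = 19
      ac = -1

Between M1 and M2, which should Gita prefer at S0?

a (Gita): min(18, 9) = 9
b (Gita): min(18, -15) = -15
M1 (Lin): max(9, -15) = 9
c (Gita): min(16, -5) = -5
d (Gita): min(-12, 1, 4) = -12
e (Gita): min(-7, -4, -18) = -18
M2 (Lin): max(-5, -12, -18) = -5
Gita prefers the lower value; M1=9, M2=-5. M2 is better since -5 < 9.

M2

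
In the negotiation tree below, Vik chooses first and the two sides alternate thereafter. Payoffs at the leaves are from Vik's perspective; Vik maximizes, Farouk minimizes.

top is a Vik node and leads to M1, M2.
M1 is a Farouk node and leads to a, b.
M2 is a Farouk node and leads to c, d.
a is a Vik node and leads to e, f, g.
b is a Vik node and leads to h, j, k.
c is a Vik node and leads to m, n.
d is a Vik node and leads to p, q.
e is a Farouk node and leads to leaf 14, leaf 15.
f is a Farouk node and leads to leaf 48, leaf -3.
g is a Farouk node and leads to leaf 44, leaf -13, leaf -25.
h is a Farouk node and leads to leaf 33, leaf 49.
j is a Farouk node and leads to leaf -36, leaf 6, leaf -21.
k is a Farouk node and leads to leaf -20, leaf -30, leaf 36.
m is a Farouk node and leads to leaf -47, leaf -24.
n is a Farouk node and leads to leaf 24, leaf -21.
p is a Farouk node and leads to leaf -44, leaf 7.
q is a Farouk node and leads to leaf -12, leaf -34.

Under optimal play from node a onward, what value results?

14

e (Farouk): min(14, 15) = 14
f (Farouk): min(48, -3) = -3
g (Farouk): min(44, -13, -25) = -25
a (Vik): max(14, -3, -25) = 14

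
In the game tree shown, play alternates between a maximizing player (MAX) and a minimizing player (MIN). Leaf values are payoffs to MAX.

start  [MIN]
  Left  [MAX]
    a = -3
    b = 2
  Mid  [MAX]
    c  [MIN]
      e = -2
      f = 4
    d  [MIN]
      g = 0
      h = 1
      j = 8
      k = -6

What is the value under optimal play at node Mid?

-2

c (MIN): min(-2, 4) = -2
d (MIN): min(0, 1, 8, -6) = -6
Mid (MAX): max(-2, -6) = -2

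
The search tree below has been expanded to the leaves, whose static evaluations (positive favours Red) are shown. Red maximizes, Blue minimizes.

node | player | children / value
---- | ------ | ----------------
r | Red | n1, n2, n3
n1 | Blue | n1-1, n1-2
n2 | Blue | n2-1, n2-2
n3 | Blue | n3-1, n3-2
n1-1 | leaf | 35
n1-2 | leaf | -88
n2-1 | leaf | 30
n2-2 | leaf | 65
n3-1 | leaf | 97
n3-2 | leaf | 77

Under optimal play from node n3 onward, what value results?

77

n3 (Blue): min(97, 77) = 77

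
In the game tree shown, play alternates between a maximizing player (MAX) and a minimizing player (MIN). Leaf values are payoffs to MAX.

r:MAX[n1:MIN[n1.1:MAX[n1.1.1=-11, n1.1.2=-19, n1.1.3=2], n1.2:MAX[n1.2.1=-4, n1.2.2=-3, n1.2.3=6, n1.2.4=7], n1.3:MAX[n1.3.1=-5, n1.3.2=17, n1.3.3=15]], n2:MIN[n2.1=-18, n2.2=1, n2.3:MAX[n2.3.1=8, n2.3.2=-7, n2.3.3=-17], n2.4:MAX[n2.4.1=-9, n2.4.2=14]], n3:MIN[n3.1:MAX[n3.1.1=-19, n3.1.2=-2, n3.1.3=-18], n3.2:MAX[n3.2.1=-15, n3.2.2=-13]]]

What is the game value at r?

n1.1 (MAX): max(-11, -19, 2) = 2
n1.2 (MAX): max(-4, -3, 6, 7) = 7
n1.3 (MAX): max(-5, 17, 15) = 17
n1 (MIN): min(2, 7, 17) = 2
n2.3 (MAX): max(8, -7, -17) = 8
n2.4 (MAX): max(-9, 14) = 14
n2 (MIN): min(-18, 1, 8, 14) = -18
n3.1 (MAX): max(-19, -2, -18) = -2
n3.2 (MAX): max(-15, -13) = -13
n3 (MIN): min(-2, -13) = -13
r (MAX): max(2, -18, -13) = 2

2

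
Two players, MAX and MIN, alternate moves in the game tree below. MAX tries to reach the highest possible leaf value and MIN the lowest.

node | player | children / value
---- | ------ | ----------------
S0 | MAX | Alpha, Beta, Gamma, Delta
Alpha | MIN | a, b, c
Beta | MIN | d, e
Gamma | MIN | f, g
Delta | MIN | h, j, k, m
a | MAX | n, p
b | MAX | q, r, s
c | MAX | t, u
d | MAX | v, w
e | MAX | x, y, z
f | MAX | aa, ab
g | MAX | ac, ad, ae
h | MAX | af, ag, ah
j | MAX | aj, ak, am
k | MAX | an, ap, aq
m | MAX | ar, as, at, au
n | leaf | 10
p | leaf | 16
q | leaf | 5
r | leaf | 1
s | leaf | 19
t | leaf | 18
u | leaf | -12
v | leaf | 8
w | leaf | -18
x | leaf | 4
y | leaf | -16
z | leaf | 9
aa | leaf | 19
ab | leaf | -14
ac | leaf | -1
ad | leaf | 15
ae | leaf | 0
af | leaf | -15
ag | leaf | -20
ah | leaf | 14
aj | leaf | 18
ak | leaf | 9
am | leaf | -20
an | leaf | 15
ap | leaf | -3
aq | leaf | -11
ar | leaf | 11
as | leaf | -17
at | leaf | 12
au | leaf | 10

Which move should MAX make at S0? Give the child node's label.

a (MAX): max(10, 16) = 16
b (MAX): max(5, 1, 19) = 19
c (MAX): max(18, -12) = 18
Alpha (MIN): min(16, 19, 18) = 16
d (MAX): max(8, -18) = 8
e (MAX): max(4, -16, 9) = 9
Beta (MIN): min(8, 9) = 8
f (MAX): max(19, -14) = 19
g (MAX): max(-1, 15, 0) = 15
Gamma (MIN): min(19, 15) = 15
h (MAX): max(-15, -20, 14) = 14
j (MAX): max(18, 9, -20) = 18
k (MAX): max(15, -3, -11) = 15
m (MAX): max(11, -17, 12, 10) = 12
Delta (MIN): min(14, 18, 15, 12) = 12
S0 (MAX): max(16, 8, 15, 12) = 16
MAX at S0 wants the highest of {Alpha=16, Beta=8, Gamma=15, Delta=12}, so chooses Alpha.

Alpha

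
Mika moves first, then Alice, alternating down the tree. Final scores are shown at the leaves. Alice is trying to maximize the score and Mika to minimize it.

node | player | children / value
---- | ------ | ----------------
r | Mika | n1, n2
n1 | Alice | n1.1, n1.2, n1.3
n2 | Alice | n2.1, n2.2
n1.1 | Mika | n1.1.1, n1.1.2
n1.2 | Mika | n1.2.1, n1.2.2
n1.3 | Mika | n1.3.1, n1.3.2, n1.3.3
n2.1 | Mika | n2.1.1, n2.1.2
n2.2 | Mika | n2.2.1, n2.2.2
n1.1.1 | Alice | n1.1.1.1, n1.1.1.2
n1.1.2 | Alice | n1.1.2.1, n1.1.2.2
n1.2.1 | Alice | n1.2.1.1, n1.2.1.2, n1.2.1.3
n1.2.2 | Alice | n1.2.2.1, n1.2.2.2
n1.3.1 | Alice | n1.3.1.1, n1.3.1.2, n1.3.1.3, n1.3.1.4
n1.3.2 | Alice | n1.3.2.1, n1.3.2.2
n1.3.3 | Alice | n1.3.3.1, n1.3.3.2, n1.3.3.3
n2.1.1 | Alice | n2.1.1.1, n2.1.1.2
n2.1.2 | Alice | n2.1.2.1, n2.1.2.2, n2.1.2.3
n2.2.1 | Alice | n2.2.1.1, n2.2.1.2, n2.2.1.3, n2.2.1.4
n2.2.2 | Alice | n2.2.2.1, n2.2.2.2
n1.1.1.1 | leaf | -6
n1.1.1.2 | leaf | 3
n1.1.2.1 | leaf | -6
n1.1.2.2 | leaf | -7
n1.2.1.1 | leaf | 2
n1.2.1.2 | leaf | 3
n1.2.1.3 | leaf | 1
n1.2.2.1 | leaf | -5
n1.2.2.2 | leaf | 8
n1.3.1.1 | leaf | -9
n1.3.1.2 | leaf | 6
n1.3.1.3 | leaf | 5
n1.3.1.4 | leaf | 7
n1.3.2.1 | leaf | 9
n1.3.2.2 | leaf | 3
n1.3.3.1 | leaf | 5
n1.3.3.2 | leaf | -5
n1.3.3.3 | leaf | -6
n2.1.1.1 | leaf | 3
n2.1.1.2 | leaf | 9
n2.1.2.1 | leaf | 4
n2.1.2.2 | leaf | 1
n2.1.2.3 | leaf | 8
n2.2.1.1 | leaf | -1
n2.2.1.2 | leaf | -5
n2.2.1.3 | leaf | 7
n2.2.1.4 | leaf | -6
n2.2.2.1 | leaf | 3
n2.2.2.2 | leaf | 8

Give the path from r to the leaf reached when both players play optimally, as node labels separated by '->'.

r -> n1 -> n1.3 -> n1.3.3 -> n1.3.3.1

n1.1.1 (Alice): max(-6, 3) = 3
n1.1.2 (Alice): max(-6, -7) = -6
n1.1 (Mika): min(3, -6) = -6
n1.2.1 (Alice): max(2, 3, 1) = 3
n1.2.2 (Alice): max(-5, 8) = 8
n1.2 (Mika): min(3, 8) = 3
n1.3.1 (Alice): max(-9, 6, 5, 7) = 7
n1.3.2 (Alice): max(9, 3) = 9
n1.3.3 (Alice): max(5, -5, -6) = 5
n1.3 (Mika): min(7, 9, 5) = 5
n1 (Alice): max(-6, 3, 5) = 5
n2.1.1 (Alice): max(3, 9) = 9
n2.1.2 (Alice): max(4, 1, 8) = 8
n2.1 (Mika): min(9, 8) = 8
n2.2.1 (Alice): max(-1, -5, 7, -6) = 7
n2.2.2 (Alice): max(3, 8) = 8
n2.2 (Mika): min(7, 8) = 7
n2 (Alice): max(8, 7) = 8
r (Mika): min(5, 8) = 5
At r, Mika picks n1 (lowest: 5).
At n1, Alice picks n1.3 (highest: 5).
At n1.3, Mika picks n1.3.3 (lowest: 5).
At n1.3.3, Alice picks n1.3.3.1 (highest: 5).
Terminal value 5.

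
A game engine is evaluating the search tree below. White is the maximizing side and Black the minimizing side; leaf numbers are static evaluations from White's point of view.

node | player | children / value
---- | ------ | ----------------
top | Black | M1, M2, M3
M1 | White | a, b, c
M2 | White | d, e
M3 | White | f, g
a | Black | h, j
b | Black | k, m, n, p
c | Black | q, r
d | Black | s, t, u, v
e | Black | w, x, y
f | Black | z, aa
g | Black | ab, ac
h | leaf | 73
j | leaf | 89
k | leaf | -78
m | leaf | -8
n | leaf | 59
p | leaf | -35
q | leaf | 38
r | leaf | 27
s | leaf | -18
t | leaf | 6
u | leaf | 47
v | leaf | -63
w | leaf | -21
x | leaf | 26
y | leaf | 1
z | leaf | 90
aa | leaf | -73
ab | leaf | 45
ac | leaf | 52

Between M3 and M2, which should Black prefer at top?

M2

f (Black): min(90, -73) = -73
g (Black): min(45, 52) = 45
M3 (White): max(-73, 45) = 45
d (Black): min(-18, 6, 47, -63) = -63
e (Black): min(-21, 26, 1) = -21
M2 (White): max(-63, -21) = -21
Black prefers the lower value; M3=45, M2=-21. M2 is better since -21 < 45.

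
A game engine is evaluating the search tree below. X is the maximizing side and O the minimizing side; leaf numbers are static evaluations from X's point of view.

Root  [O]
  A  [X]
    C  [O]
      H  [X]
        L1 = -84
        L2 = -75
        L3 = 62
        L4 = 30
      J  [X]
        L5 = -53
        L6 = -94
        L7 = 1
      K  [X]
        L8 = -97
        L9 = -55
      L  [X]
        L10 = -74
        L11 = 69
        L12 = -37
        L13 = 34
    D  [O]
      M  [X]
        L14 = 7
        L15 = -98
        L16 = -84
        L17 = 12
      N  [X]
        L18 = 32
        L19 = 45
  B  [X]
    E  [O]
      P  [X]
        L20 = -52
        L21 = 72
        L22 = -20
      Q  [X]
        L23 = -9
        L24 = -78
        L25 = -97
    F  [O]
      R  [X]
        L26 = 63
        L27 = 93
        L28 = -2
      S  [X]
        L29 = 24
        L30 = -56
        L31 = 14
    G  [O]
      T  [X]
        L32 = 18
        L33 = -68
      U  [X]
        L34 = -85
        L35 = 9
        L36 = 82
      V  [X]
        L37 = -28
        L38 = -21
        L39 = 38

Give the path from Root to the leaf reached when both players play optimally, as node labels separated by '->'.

Root -> A -> D -> M -> L17

H (X): max(-84, -75, 62, 30) = 62
J (X): max(-53, -94, 1) = 1
K (X): max(-97, -55) = -55
L (X): max(-74, 69, -37, 34) = 69
C (O): min(62, 1, -55, 69) = -55
M (X): max(7, -98, -84, 12) = 12
N (X): max(32, 45) = 45
D (O): min(12, 45) = 12
A (X): max(-55, 12) = 12
P (X): max(-52, 72, -20) = 72
Q (X): max(-9, -78, -97) = -9
E (O): min(72, -9) = -9
R (X): max(63, 93, -2) = 93
S (X): max(24, -56, 14) = 24
F (O): min(93, 24) = 24
T (X): max(18, -68) = 18
U (X): max(-85, 9, 82) = 82
V (X): max(-28, -21, 38) = 38
G (O): min(18, 82, 38) = 18
B (X): max(-9, 24, 18) = 24
Root (O): min(12, 24) = 12
At Root, O picks A (lowest: 12).
At A, X picks D (highest: 12).
At D, O picks M (lowest: 12).
At M, X picks L17 (highest: 12).
Terminal value 12.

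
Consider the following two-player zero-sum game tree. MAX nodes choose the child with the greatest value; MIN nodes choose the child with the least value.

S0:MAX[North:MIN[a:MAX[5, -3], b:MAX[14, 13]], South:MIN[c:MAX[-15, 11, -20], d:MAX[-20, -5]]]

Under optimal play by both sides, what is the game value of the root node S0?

5

a (MAX): max(5, -3) = 5
b (MAX): max(14, 13) = 14
North (MIN): min(5, 14) = 5
c (MAX): max(-15, 11, -20) = 11
d (MAX): max(-20, -5) = -5
South (MIN): min(11, -5) = -5
S0 (MAX): max(5, -5) = 5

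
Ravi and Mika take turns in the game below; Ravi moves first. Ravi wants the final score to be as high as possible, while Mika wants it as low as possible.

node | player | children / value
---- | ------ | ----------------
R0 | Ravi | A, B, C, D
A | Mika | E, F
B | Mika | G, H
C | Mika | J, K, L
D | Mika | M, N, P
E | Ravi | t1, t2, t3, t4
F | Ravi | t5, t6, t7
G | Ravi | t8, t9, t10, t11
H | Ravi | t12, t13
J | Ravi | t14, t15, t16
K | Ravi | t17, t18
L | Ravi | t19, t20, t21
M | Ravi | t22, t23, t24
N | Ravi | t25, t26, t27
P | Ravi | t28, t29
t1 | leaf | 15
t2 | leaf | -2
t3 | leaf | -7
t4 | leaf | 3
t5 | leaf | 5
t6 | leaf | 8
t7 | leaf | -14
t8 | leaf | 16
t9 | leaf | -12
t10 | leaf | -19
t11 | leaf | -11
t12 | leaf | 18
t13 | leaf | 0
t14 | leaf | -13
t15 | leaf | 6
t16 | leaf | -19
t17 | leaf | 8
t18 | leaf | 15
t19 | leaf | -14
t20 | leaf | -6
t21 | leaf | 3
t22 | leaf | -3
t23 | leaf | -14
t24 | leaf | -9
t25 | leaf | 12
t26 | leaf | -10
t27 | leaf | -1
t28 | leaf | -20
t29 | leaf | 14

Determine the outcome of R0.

16

E (Ravi): max(15, -2, -7, 3) = 15
F (Ravi): max(5, 8, -14) = 8
A (Mika): min(15, 8) = 8
G (Ravi): max(16, -12, -19, -11) = 16
H (Ravi): max(18, 0) = 18
B (Mika): min(16, 18) = 16
J (Ravi): max(-13, 6, -19) = 6
K (Ravi): max(8, 15) = 15
L (Ravi): max(-14, -6, 3) = 3
C (Mika): min(6, 15, 3) = 3
M (Ravi): max(-3, -14, -9) = -3
N (Ravi): max(12, -10, -1) = 12
P (Ravi): max(-20, 14) = 14
D (Mika): min(-3, 12, 14) = -3
R0 (Ravi): max(8, 16, 3, -3) = 16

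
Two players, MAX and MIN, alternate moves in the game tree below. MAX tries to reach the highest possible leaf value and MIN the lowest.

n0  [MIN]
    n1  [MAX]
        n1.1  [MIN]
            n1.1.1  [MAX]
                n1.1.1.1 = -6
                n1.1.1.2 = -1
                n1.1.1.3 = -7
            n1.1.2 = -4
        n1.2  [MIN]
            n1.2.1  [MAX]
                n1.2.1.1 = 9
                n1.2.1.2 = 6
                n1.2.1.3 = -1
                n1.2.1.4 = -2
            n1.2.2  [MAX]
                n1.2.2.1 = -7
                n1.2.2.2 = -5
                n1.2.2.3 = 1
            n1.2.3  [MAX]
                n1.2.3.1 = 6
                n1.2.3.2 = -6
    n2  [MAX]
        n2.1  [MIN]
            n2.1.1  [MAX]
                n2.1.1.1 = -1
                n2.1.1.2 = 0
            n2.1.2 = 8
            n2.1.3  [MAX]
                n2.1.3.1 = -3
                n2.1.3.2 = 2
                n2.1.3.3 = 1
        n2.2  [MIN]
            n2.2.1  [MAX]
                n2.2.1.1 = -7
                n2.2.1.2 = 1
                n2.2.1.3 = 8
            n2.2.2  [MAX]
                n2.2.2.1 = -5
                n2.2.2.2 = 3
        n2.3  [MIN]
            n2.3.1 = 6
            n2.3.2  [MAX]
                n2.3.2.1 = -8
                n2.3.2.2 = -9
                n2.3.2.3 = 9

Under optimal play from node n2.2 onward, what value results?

3

n2.2.1 (MAX): max(-7, 1, 8) = 8
n2.2.2 (MAX): max(-5, 3) = 3
n2.2 (MIN): min(8, 3) = 3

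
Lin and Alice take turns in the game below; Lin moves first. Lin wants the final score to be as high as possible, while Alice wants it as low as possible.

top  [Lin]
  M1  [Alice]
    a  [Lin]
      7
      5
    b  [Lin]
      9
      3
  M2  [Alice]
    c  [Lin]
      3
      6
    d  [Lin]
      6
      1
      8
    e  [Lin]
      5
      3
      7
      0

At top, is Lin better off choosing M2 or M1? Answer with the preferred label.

M1

c (Lin): max(3, 6) = 6
d (Lin): max(6, 1, 8) = 8
e (Lin): max(5, 3, 7, 0) = 7
M2 (Alice): min(6, 8, 7) = 6
a (Lin): max(7, 5) = 7
b (Lin): max(9, 3) = 9
M1 (Alice): min(7, 9) = 7
Lin prefers the higher value; M2=6, M1=7. M1 is better since 7 > 6.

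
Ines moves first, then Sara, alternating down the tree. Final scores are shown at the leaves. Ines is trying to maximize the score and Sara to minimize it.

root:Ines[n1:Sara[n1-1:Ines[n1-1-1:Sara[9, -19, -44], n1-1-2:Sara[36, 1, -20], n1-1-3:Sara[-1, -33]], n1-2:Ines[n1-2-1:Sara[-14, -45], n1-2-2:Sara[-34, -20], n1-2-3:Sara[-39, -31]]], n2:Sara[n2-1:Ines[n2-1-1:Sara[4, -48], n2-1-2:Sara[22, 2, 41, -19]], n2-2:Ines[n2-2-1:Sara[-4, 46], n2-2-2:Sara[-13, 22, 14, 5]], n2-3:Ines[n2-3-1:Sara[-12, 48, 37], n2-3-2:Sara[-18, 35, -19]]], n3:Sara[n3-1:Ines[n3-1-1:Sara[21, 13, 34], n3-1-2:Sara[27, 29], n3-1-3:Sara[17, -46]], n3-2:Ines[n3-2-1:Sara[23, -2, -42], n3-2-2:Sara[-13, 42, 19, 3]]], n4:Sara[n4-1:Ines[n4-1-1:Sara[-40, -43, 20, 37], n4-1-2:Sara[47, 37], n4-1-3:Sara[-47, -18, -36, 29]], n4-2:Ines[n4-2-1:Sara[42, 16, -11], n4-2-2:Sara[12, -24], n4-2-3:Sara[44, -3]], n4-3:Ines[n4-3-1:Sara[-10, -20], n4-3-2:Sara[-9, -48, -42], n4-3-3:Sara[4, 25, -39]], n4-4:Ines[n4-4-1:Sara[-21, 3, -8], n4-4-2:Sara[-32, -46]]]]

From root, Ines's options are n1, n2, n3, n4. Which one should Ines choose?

n1-1-1 (Sara): min(9, -19, -44) = -44
n1-1-2 (Sara): min(36, 1, -20) = -20
n1-1-3 (Sara): min(-1, -33) = -33
n1-1 (Ines): max(-44, -20, -33) = -20
n1-2-1 (Sara): min(-14, -45) = -45
n1-2-2 (Sara): min(-34, -20) = -34
n1-2-3 (Sara): min(-39, -31) = -39
n1-2 (Ines): max(-45, -34, -39) = -34
n1 (Sara): min(-20, -34) = -34
n2-1-1 (Sara): min(4, -48) = -48
n2-1-2 (Sara): min(22, 2, 41, -19) = -19
n2-1 (Ines): max(-48, -19) = -19
n2-2-1 (Sara): min(-4, 46) = -4
n2-2-2 (Sara): min(-13, 22, 14, 5) = -13
n2-2 (Ines): max(-4, -13) = -4
n2-3-1 (Sara): min(-12, 48, 37) = -12
n2-3-2 (Sara): min(-18, 35, -19) = -19
n2-3 (Ines): max(-12, -19) = -12
n2 (Sara): min(-19, -4, -12) = -19
n3-1-1 (Sara): min(21, 13, 34) = 13
n3-1-2 (Sara): min(27, 29) = 27
n3-1-3 (Sara): min(17, -46) = -46
n3-1 (Ines): max(13, 27, -46) = 27
n3-2-1 (Sara): min(23, -2, -42) = -42
n3-2-2 (Sara): min(-13, 42, 19, 3) = -13
n3-2 (Ines): max(-42, -13) = -13
n3 (Sara): min(27, -13) = -13
n4-1-1 (Sara): min(-40, -43, 20, 37) = -43
n4-1-2 (Sara): min(47, 37) = 37
n4-1-3 (Sara): min(-47, -18, -36, 29) = -47
n4-1 (Ines): max(-43, 37, -47) = 37
n4-2-1 (Sara): min(42, 16, -11) = -11
n4-2-2 (Sara): min(12, -24) = -24
n4-2-3 (Sara): min(44, -3) = -3
n4-2 (Ines): max(-11, -24, -3) = -3
n4-3-1 (Sara): min(-10, -20) = -20
n4-3-2 (Sara): min(-9, -48, -42) = -48
n4-3-3 (Sara): min(4, 25, -39) = -39
n4-3 (Ines): max(-20, -48, -39) = -20
n4-4-1 (Sara): min(-21, 3, -8) = -21
n4-4-2 (Sara): min(-32, -46) = -46
n4-4 (Ines): max(-21, -46) = -21
n4 (Sara): min(37, -3, -20, -21) = -21
root (Ines): max(-34, -19, -13, -21) = -13
Ines at root wants the highest of {n1=-34, n2=-19, n3=-13, n4=-21}, so chooses n3.

n3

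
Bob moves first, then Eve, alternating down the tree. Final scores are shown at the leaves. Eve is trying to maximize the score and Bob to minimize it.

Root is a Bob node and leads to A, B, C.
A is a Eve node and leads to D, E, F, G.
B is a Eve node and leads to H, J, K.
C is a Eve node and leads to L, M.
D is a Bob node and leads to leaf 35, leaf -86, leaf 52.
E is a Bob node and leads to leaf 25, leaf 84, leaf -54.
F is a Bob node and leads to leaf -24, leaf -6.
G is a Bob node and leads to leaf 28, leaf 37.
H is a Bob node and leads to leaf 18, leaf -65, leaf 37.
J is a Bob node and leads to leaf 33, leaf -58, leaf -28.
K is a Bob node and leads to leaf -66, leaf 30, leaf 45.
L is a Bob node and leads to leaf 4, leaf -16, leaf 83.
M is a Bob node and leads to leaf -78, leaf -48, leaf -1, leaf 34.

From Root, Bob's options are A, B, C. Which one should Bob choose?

B

D (Bob): min(35, -86, 52) = -86
E (Bob): min(25, 84, -54) = -54
F (Bob): min(-24, -6) = -24
G (Bob): min(28, 37) = 28
A (Eve): max(-86, -54, -24, 28) = 28
H (Bob): min(18, -65, 37) = -65
J (Bob): min(33, -58, -28) = -58
K (Bob): min(-66, 30, 45) = -66
B (Eve): max(-65, -58, -66) = -58
L (Bob): min(4, -16, 83) = -16
M (Bob): min(-78, -48, -1, 34) = -78
C (Eve): max(-16, -78) = -16
Root (Bob): min(28, -58, -16) = -58
Bob at Root wants the lowest of {A=28, B=-58, C=-16}, so chooses B.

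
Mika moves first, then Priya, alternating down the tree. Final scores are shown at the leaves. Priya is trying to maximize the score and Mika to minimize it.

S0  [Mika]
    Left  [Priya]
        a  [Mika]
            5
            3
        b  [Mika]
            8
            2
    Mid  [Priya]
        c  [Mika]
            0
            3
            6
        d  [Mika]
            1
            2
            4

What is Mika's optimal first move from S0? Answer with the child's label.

Mid

a (Mika): min(5, 3) = 3
b (Mika): min(8, 2) = 2
Left (Priya): max(3, 2) = 3
c (Mika): min(0, 3, 6) = 0
d (Mika): min(1, 2, 4) = 1
Mid (Priya): max(0, 1) = 1
S0 (Mika): min(3, 1) = 1
Mika at S0 wants the lowest of {Left=3, Mid=1}, so chooses Mid.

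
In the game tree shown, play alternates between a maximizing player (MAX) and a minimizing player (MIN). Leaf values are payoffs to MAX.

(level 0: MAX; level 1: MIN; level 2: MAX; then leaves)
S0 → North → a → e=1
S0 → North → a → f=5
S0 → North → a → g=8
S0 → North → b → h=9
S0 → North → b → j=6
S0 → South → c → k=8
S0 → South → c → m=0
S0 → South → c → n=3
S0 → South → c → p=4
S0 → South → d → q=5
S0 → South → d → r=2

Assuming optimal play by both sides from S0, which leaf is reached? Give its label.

a (MAX): max(1, 5, 8) = 8
b (MAX): max(9, 6) = 9
North (MIN): min(8, 9) = 8
c (MAX): max(8, 0, 3, 4) = 8
d (MAX): max(5, 2) = 5
South (MIN): min(8, 5) = 5
S0 (MAX): max(8, 5) = 8
At S0, MAX picks North (highest: 8).
At North, MIN picks a (lowest: 8).
At a, MAX picks g (highest: 8).
Terminal value 8.

g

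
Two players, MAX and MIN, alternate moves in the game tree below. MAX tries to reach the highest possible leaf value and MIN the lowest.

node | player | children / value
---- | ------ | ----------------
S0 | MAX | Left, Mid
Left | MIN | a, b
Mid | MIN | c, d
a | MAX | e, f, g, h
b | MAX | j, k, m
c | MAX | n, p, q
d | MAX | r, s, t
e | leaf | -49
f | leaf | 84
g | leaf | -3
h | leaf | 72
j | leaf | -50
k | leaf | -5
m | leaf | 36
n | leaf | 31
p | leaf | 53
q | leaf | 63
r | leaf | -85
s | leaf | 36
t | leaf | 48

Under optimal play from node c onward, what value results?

63

c (MAX): max(31, 53, 63) = 63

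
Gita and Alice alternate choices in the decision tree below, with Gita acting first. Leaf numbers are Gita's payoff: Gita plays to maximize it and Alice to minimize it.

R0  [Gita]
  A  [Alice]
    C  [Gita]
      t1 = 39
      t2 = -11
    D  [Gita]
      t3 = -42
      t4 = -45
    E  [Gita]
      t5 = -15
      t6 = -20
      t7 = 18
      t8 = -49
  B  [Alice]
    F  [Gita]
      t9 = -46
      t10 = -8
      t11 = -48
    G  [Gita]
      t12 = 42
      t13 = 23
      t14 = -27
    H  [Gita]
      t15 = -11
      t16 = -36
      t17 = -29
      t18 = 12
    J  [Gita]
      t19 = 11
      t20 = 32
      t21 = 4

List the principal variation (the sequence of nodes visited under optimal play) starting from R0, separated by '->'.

C (Gita): max(39, -11) = 39
D (Gita): max(-42, -45) = -42
E (Gita): max(-15, -20, 18, -49) = 18
A (Alice): min(39, -42, 18) = -42
F (Gita): max(-46, -8, -48) = -8
G (Gita): max(42, 23, -27) = 42
H (Gita): max(-11, -36, -29, 12) = 12
J (Gita): max(11, 32, 4) = 32
B (Alice): min(-8, 42, 12, 32) = -8
R0 (Gita): max(-42, -8) = -8
At R0, Gita picks B (highest: -8).
At B, Alice picks F (lowest: -8).
At F, Gita picks t10 (highest: -8).
Terminal value -8.

R0 -> B -> F -> t10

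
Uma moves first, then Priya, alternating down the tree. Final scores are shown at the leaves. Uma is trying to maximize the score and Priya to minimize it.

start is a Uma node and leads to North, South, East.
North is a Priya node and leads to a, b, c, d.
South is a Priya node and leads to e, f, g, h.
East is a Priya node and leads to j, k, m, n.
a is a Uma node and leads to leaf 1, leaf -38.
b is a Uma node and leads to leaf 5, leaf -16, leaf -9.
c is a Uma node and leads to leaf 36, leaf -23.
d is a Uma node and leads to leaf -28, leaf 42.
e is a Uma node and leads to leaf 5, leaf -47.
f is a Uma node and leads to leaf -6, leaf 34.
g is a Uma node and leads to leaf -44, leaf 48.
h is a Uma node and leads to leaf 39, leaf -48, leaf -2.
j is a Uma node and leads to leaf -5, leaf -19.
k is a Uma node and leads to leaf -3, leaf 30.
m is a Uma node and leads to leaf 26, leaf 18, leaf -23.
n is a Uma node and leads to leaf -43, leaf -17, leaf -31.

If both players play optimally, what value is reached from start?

5

a (Uma): max(1, -38) = 1
b (Uma): max(5, -16, -9) = 5
c (Uma): max(36, -23) = 36
d (Uma): max(-28, 42) = 42
North (Priya): min(1, 5, 36, 42) = 1
e (Uma): max(5, -47) = 5
f (Uma): max(-6, 34) = 34
g (Uma): max(-44, 48) = 48
h (Uma): max(39, -48, -2) = 39
South (Priya): min(5, 34, 48, 39) = 5
j (Uma): max(-5, -19) = -5
k (Uma): max(-3, 30) = 30
m (Uma): max(26, 18, -23) = 26
n (Uma): max(-43, -17, -31) = -17
East (Priya): min(-5, 30, 26, -17) = -17
start (Uma): max(1, 5, -17) = 5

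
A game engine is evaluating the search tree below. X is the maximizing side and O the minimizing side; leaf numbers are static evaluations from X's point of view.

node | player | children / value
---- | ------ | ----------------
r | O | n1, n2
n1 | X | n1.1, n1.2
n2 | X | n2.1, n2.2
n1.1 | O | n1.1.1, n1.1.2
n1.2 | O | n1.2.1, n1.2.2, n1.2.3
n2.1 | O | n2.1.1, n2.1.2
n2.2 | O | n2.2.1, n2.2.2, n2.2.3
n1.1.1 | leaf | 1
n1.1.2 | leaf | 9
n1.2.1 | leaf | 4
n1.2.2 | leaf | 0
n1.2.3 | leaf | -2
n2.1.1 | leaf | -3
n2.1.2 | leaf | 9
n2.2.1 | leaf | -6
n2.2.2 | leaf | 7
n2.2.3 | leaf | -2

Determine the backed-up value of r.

n1.1 (O): min(1, 9) = 1
n1.2 (O): min(4, 0, -2) = -2
n1 (X): max(1, -2) = 1
n2.1 (O): min(-3, 9) = -3
n2.2 (O): min(-6, 7, -2) = -6
n2 (X): max(-3, -6) = -3
r (O): min(1, -3) = -3

-3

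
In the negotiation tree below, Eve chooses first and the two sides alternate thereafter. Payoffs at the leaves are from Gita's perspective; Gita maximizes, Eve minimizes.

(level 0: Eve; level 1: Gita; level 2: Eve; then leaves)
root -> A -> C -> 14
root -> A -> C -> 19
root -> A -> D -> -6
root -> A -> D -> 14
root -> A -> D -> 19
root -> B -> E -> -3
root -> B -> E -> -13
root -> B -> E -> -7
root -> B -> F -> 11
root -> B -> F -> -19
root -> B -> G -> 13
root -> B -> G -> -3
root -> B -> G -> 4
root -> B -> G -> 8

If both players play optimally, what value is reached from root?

C (Eve): min(14, 19) = 14
D (Eve): min(-6, 14, 19) = -6
A (Gita): max(14, -6) = 14
E (Eve): min(-3, -13, -7) = -13
F (Eve): min(11, -19) = -19
G (Eve): min(13, -3, 4, 8) = -3
B (Gita): max(-13, -19, -3) = -3
root (Eve): min(14, -3) = -3

-3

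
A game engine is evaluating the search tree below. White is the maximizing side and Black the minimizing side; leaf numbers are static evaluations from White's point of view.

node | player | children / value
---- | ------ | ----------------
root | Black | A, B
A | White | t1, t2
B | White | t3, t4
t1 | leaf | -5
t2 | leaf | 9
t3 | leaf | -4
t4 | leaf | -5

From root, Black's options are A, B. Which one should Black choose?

B

A (White): max(-5, 9) = 9
B (White): max(-4, -5) = -4
root (Black): min(9, -4) = -4
Black at root wants the lowest of {A=9, B=-4}, so chooses B.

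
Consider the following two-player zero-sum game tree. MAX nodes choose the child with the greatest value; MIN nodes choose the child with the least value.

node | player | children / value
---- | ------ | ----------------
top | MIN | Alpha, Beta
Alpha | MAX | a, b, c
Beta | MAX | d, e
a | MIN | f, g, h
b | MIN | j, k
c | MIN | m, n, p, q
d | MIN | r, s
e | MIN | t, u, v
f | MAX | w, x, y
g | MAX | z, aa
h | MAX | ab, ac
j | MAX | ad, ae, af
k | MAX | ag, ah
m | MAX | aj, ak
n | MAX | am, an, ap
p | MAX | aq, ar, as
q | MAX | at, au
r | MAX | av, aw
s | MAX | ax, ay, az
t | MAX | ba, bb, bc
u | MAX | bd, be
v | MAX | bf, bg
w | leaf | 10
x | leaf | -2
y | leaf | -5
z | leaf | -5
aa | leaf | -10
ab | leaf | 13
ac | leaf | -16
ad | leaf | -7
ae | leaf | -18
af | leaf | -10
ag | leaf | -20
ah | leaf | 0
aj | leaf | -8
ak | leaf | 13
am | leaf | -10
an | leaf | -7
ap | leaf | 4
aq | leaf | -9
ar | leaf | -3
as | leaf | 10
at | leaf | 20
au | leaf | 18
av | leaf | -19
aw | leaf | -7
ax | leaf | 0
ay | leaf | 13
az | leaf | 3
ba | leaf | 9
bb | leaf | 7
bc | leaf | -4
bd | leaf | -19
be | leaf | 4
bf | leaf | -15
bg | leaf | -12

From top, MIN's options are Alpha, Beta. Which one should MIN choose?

f (MAX): max(10, -2, -5) = 10
g (MAX): max(-5, -10) = -5
h (MAX): max(13, -16) = 13
a (MIN): min(10, -5, 13) = -5
j (MAX): max(-7, -18, -10) = -7
k (MAX): max(-20, 0) = 0
b (MIN): min(-7, 0) = -7
m (MAX): max(-8, 13) = 13
n (MAX): max(-10, -7, 4) = 4
p (MAX): max(-9, -3, 10) = 10
q (MAX): max(20, 18) = 20
c (MIN): min(13, 4, 10, 20) = 4
Alpha (MAX): max(-5, -7, 4) = 4
r (MAX): max(-19, -7) = -7
s (MAX): max(0, 13, 3) = 13
d (MIN): min(-7, 13) = -7
t (MAX): max(9, 7, -4) = 9
u (MAX): max(-19, 4) = 4
v (MAX): max(-15, -12) = -12
e (MIN): min(9, 4, -12) = -12
Beta (MAX): max(-7, -12) = -7
top (MIN): min(4, -7) = -7
MIN at top wants the lowest of {Alpha=4, Beta=-7}, so chooses Beta.

Beta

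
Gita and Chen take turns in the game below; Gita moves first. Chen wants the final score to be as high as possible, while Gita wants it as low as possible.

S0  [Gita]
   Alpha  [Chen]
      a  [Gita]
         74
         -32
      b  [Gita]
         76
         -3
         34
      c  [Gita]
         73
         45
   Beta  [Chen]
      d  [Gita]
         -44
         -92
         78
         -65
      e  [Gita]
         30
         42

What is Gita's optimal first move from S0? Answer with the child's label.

Beta

a (Gita): min(74, -32) = -32
b (Gita): min(76, -3, 34) = -3
c (Gita): min(73, 45) = 45
Alpha (Chen): max(-32, -3, 45) = 45
d (Gita): min(-44, -92, 78, -65) = -92
e (Gita): min(30, 42) = 30
Beta (Chen): max(-92, 30) = 30
S0 (Gita): min(45, 30) = 30
Gita at S0 wants the lowest of {Alpha=45, Beta=30}, so chooses Beta.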